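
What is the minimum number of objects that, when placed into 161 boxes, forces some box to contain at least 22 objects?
n = (22 − 1)·161 + 1 = 3382

By the generalised pigeonhole principle, to guarantee some box contains ≥ r objects we need more than (r − 1) · k objects total. Threshold: n = (r − 1) · k + 1. With r = 22 and k = 161: n = 21 · 161 + 1 = 3381 + 1 = 3382. For n = 3381 = 21 · 161, we can put exactly 21 objects in every box, avoiding 22 in any single one — so 3382 is tight.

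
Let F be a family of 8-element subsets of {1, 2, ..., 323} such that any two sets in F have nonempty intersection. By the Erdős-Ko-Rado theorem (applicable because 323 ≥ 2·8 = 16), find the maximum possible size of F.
max |F| = C(322, 7) = 66687508765504

Erdős-Ko-Rado (1961): when n ≥ 2k, max |F| = C(n−1, k−1). The bound is attained by the star {A : i ∈ A} for any fixed i ∈ [n]. Here C(323−1, 8−1) = C(322, 7) = 66687508765504.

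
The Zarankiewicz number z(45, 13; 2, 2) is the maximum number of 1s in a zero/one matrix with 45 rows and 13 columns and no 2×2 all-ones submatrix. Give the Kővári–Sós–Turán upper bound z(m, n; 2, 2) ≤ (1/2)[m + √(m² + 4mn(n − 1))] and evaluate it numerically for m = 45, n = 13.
z(45, 13; 2, 2) ≤ (1/2)[45 + √(45² + 4·45·13·12)] = (1/2)[45 + √30105] = 109.254

Kővári–Sós–Turán: let r_1, ..., r_45 be the row sums and z = Σ r_i the total number of 1s. Each pair of columns can share at most one row with both entries 1 (else a 2×2 all-ones block appears), so Σ_i C(r_i, 2) ≤ C(13, 2) = 78. By convexity Σ_i C(r_i, 2) ≥ 45·C(z/45, 2) = z(z − 45)/(2·45), giving z² − 45z − 45·13·12 ≤ 0 and hence z ≤ (1/2)[45 + √(2025 + 4·7020)] = (1/2)[45 + √30105] ≈ (1/2)(45 + 173.5079) = 109.254.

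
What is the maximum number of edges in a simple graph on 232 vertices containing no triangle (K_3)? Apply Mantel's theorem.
ex(232, K_3) = ⌊232^2/4⌋ = 13456

Mantel (1907): a triangle-free graph on n vertices has at most ⌊n^2/4⌋ edges, with equality for the complete bipartite graph K_{⌊n/2⌋, ⌈n/2⌉}. For n = 232: ⌊232^2/4⌋ = ⌊53824/4⌋ = 13456. The extremal graph is K_{116, 116}, which has 116·116 = 13456 edges.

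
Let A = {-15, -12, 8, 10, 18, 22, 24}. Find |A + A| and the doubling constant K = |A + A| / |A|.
K = |A + A| / |A| = 27/7

Enumerate A + A = {a + b : a, b ∈ A}. With |A| = 7, there are |A|^2 = 49 ordered sum pairs; collecting distinct values, A + A = {-30, -27, -24, -7, -5, -4, -2, 3, 6, 7, 9, 10, 12, 16, 18, 20, 26, 28, 30, 32, 34, 36, 40, 42, 44, 46, 48}, so |A + A| = 27. Thus K = 27/7. For comparison, the minimum possible |A + A| over all 7-element sets is 2·7 − 1 = 13 (so min K = 13/7), attained only by arithmetic progressions.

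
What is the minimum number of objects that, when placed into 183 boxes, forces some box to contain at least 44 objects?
n = (44 − 1)·183 + 1 = 7870

By the generalised pigeonhole principle, to guarantee some box contains ≥ r objects we need more than (r − 1) · k objects total. Threshold: n = (r − 1) · k + 1. With r = 44 and k = 183: n = 43 · 183 + 1 = 7869 + 1 = 7870. For n = 7869 = 43 · 183, we can put exactly 43 objects in every box, avoiding 44 in any single one — so 7870 is tight.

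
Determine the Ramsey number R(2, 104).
R(2, 104) = 104

R(2, k) = k for all k ≥ 2: in a 2-colouring of K_k, either some edge is red (a red K_2) or all edges are blue (a blue K_k). And K_{103} coloured all-blue has no blue K_104, so R(2, 104) > 103. Hence R(2, 104) = 104.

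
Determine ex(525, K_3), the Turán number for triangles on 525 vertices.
ex(525, K_3) = ⌊525^2/4⌋ = 68906

Mantel (1907): a triangle-free graph on n vertices has at most ⌊n^2/4⌋ edges, with equality for the complete bipartite graph K_{⌊n/2⌋, ⌈n/2⌉}. For n = 525: ⌊525^2/4⌋ = ⌊275625/4⌋ = 68906. The extremal graph is K_{262, 263}, which has 262·263 = 68906 edges.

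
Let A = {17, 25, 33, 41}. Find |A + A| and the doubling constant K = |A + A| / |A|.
K = |A + A| / |A| = 7/4

Enumerate A + A = {a + b : a, b ∈ A}. With |A| = 4, there are |A|^2 = 16 ordered sum pairs; collecting distinct values, A + A = {34, 42, 50, 58, 66, 74, 82}, so |A + A| = 7. Thus K = 7/4. Here |A + A| = 2|A| − 1 = 7, the minimum possible — so K = 7/4 is minimal, which holds iff A is an arithmetic progression.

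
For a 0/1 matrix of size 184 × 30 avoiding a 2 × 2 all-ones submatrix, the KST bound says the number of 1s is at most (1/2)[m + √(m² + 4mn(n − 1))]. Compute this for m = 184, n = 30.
z(184, 30; 2, 2) ≤ (1/2)[184 + √(184² + 4·184·30·29)] = (1/2)[184 + √674176] = 502.5411

Kővári–Sós–Turán: let r_1, ..., r_184 be the row sums and z = Σ r_i the total number of 1s. Each pair of columns can share at most one row with both entries 1 (else a 2×2 all-ones block appears), so Σ_i C(r_i, 2) ≤ C(30, 2) = 435. By convexity Σ_i C(r_i, 2) ≥ 184·C(z/184, 2) = z(z − 184)/(2·184), giving z² − 184z − 184·30·29 ≤ 0 and hence z ≤ (1/2)[184 + √(33856 + 4·160080)] = (1/2)[184 + √674176] ≈ (1/2)(184 + 821.0822) = 502.5411.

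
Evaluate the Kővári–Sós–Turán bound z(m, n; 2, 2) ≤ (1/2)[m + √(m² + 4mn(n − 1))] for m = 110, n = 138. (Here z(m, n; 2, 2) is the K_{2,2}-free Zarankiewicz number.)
z(110, 138; 2, 2) ≤ (1/2)[110 + √(110² + 4·110·138·137)] = (1/2)[110 + √8330740] = 1498.1511

Kővári–Sós–Turán: let r_1, ..., r_110 be the row sums and z = Σ r_i the total number of 1s. Each pair of columns can share at most one row with both entries 1 (else a 2×2 all-ones block appears), so Σ_i C(r_i, 2) ≤ C(138, 2) = 9453. By convexity Σ_i C(r_i, 2) ≥ 110·C(z/110, 2) = z(z − 110)/(2·110), giving z² − 110z − 110·138·137 ≤ 0 and hence z ≤ (1/2)[110 + √(12100 + 4·2079660)] = (1/2)[110 + √8330740] ≈ (1/2)(110 + 2886.3021) = 1498.1511.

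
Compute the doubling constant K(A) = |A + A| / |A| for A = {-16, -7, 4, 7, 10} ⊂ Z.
K = |A + A| / |A| = 14/5

Enumerate A + A = {a + b : a, b ∈ A}. With |A| = 5, there are |A|^2 = 25 ordered sum pairs; collecting distinct values, A + A = {-32, -23, -14, -12, -9, -6, -3, 0, 3, 8, 11, 14, 17, 20}, so |A + A| = 14. Thus K = 14/5. For comparison, the minimum possible |A + A| over all 5-element sets is 2·5 − 1 = 9 (so min K = 9/5), attained only by arithmetic progressions.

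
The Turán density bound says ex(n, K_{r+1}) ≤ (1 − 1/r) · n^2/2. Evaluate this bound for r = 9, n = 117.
Turán density bound = (8/9) · 117^2/2 = 6084

Turán's theorem: ex(n, K_{r+1}) is achieved by the complete r-partite Turán graph T(n, r) with parts as balanced as possible, and is at most (1 − 1/r) · n^2/2. For r = 9, n = 117: the density bound is (8/9) · 13689/2 = 6084. Since 9 ∣ 117, the Turán graph T(117, 9) has parts of equal size 13, and its edge count e(T(117, 9)) = 6084 attains the density bound exactly.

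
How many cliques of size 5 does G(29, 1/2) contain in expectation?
E[# K_5] = C(29, 5) · (1/2)^C(5, 2) = 118755 / 2^10 ≈ 115.971680

For each 5-subset S of vertices (there are C(29, 5) = 118755 such S), let X_S = 1 if S induces a K_5 (all C(5, 2) = 10 edges present). Then P(X_S = 1) = (1/2)^10 = 1/1024. By linearity of expectation, E[# K_5] = C(29, 5) · (1/2)^10 = 118755 / 1024 ≈ 115.971680.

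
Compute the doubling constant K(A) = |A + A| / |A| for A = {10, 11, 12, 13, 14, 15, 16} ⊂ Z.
K = |A + A| / |A| = 13/7

Enumerate A + A = {a + b : a, b ∈ A}. With |A| = 7, there are |A|^2 = 49 ordered sum pairs; collecting distinct values, A + A = {20, 21, 22, 23, 24, 25, 26, 27, 28, 29, 30, 31, 32}, so |A + A| = 13. Thus K = 13/7. Here |A + A| = 2|A| − 1 = 13, the minimum possible — so K = 13/7 is minimal, which holds iff A is an arithmetic progression.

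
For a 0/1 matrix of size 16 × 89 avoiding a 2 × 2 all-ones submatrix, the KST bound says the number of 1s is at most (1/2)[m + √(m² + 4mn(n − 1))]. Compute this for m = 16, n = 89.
z(16, 89; 2, 2) ≤ (1/2)[16 + √(16² + 4·16·89·88)] = (1/2)[16 + √501504] = 362.0847

Kővári–Sós–Turán: let r_1, ..., r_16 be the row sums and z = Σ r_i the total number of 1s. Each pair of columns can share at most one row with both entries 1 (else a 2×2 all-ones block appears), so Σ_i C(r_i, 2) ≤ C(89, 2) = 3916. By convexity Σ_i C(r_i, 2) ≥ 16·C(z/16, 2) = z(z − 16)/(2·16), giving z² − 16z − 16·89·88 ≤ 0 and hence z ≤ (1/2)[16 + √(256 + 4·125312)] = (1/2)[16 + √501504] ≈ (1/2)(16 + 708.1695) = 362.0847.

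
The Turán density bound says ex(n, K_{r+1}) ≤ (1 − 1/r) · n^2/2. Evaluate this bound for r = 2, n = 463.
Turán density bound = (1/2) · 463^2/2 = 214369/4 ≈ 53592.25

Turán's theorem: ex(n, K_{r+1}) is achieved by the complete r-partite Turán graph T(n, r) with parts as balanced as possible, and is at most (1 − 1/r) · n^2/2. For r = 2, n = 463: the density bound is (1/2) · 214369/2 = 214369/4 ≈ 53592.25. The integer-valued extremum is e(T(463, 2)) = 53592, which is strictly less than the density bound 214369/4 since 2 ∤ 463 (the parts of T(463, 2) cannot all be equal).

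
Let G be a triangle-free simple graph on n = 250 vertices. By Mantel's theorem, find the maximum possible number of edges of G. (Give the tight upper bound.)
ex(250, K_3) = ⌊250^2/4⌋ = 15625

Mantel (1907): a triangle-free graph on n vertices has at most ⌊n^2/4⌋ edges, with equality for the complete bipartite graph K_{⌊n/2⌋, ⌈n/2⌉}. For n = 250: ⌊250^2/4⌋ = ⌊62500/4⌋ = 15625. The extremal graph is K_{125, 125}, which has 125·125 = 15625 edges.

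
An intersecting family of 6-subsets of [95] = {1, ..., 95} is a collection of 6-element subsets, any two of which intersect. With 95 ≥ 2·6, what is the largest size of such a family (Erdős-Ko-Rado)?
max |F| = C(94, 5) = 54891018

Erdős-Ko-Rado (1961): when n ≥ 2k, max |F| = C(n−1, k−1). The bound is attained by the star {A : i ∈ A} for any fixed i ∈ [n]. Here C(95−1, 6−1) = C(94, 5) = 54891018.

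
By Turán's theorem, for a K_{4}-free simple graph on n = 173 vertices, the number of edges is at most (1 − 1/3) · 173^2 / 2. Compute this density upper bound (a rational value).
Turán density bound = (2/3) · 173^2/2 = 29929/3 ≈ 9976.3333

Turán's theorem: ex(n, K_{r+1}) is achieved by the complete r-partite Turán graph T(n, r) with parts as balanced as possible, and is at most (1 − 1/r) · n^2/2. For r = 3, n = 173: the density bound is (2/3) · 29929/2 = 29929/3 ≈ 9976.3333. The integer-valued extremum is e(T(173, 3)) = 9976, which is strictly less than the density bound 29929/3 since 3 ∤ 173 (the parts of T(173, 3) cannot all be equal).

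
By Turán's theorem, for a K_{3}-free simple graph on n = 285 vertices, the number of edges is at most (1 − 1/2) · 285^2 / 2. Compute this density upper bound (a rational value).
Turán density bound = (1/2) · 285^2/2 = 81225/4 ≈ 20306.25

Turán's theorem: ex(n, K_{r+1}) is achieved by the complete r-partite Turán graph T(n, r) with parts as balanced as possible, and is at most (1 − 1/r) · n^2/2. For r = 2, n = 285: the density bound is (1/2) · 81225/2 = 81225/4 ≈ 20306.25. The integer-valued extremum is e(T(285, 2)) = 20306, which is strictly less than the density bound 81225/4 since 2 ∤ 285 (the parts of T(285, 2) cannot all be equal).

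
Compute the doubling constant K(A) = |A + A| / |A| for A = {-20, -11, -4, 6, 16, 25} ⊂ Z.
K = |A + A| / |A| = 19/6

Enumerate A + A = {a + b : a, b ∈ A}. With |A| = 6, there are |A|^2 = 36 ordered sum pairs; collecting distinct values, A + A = {-40, -31, -24, -22, -15, -14, -8, -5, -4, 2, 5, 12, 14, 21, 22, 31, 32, 41, 50}, so |A + A| = 19. Thus K = 19/6. For comparison, the minimum possible |A + A| over all 6-element sets is 2·6 − 1 = 11 (so min K = 11/6), attained only by arithmetic progressions.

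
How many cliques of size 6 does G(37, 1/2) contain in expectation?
E[# K_6] = C(37, 6) · (1/2)^C(6, 2) = 2324784 / 2^15 = 145299/2048 ≈ 70.946777

For each 6-subset S of vertices (there are C(37, 6) = 2324784 such S), let X_S = 1 if S induces a K_6 (all C(6, 2) = 15 edges present). Then P(X_S = 1) = (1/2)^15 = 1/32768. By linearity of expectation, E[# K_6] = C(37, 6) · (1/2)^15 = 2324784 / 32768 = 145299/2048 ≈ 70.946777.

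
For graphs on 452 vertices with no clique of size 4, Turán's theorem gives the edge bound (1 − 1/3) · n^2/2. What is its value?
Turán density bound = (2/3) · 452^2/2 = 204304/3 ≈ 68101.3333

Turán's theorem: ex(n, K_{r+1}) is achieved by the complete r-partite Turán graph T(n, r) with parts as balanced as possible, and is at most (1 − 1/r) · n^2/2. For r = 3, n = 452: the density bound is (2/3) · 204304/2 = 204304/3 ≈ 68101.3333. The integer-valued extremum is e(T(452, 3)) = 68101, which is strictly less than the density bound 204304/3 since 3 ∤ 452 (the parts of T(452, 3) cannot all be equal).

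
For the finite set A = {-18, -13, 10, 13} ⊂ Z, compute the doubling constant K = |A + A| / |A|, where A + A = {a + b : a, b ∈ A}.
K = |A + A| / |A| = 10/4 = 5/2

Enumerate A + A = {a + b : a, b ∈ A}. With |A| = 4, there are |A|^2 = 16 ordered sum pairs; collecting distinct values, A + A = {-36, -31, -26, -8, -5, -3, 0, 20, 23, 26}, so |A + A| = 10. Thus K = 10/4 = 5/2. For comparison, the minimum possible |A + A| over all 4-element sets is 2·4 − 1 = 7 (so min K = 7/4), attained only by arithmetic progressions.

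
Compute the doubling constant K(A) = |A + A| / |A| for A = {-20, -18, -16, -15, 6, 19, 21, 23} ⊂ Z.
K = |A + A| / |A| = 30/8 = 15/4

Enumerate A + A = {a + b : a, b ∈ A}. With |A| = 8, there are |A|^2 = 64 ordered sum pairs; collecting distinct values, A + A = {-40, -38, -36, -35, -34, -33, -32, -31, -30, -14, -12, -10, -9, -1, 1, 3, 4, 5, 6, 7, 8, 12, 25, 27, 29, 38, 40, 42, 44, 46}, so |A + A| = 30. Thus K = 30/8 = 15/4. For comparison, the minimum possible |A + A| over all 8-element sets is 2·8 − 1 = 15 (so min K = 15/8), attained only by arithmetic progressions.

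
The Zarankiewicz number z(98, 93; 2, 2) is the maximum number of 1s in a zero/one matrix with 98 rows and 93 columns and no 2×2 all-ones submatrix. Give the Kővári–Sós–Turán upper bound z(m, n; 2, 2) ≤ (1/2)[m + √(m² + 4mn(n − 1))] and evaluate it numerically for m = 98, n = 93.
z(98, 93; 2, 2) ≤ (1/2)[98 + √(98² + 4·98·93·92)] = (1/2)[98 + √3363556] = 966

Kővári–Sós–Turán: let r_1, ..., r_98 be the row sums and z = Σ r_i the total number of 1s. Each pair of columns can share at most one row with both entries 1 (else a 2×2 all-ones block appears), so Σ_i C(r_i, 2) ≤ C(93, 2) = 4278. By convexity Σ_i C(r_i, 2) ≥ 98·C(z/98, 2) = z(z − 98)/(2·98), giving z² − 98z − 98·93·92 ≤ 0 and hence z ≤ (1/2)[98 + √(9604 + 4·838488)] = (1/2)[98 + √3363556] ≈ (1/2)(98 + 1834) = 966.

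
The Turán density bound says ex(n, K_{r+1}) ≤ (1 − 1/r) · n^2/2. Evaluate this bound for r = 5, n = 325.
Turán density bound = (4/5) · 325^2/2 = 42250

Turán's theorem: ex(n, K_{r+1}) is achieved by the complete r-partite Turán graph T(n, r) with parts as balanced as possible, and is at most (1 − 1/r) · n^2/2. For r = 5, n = 325: the density bound is (4/5) · 105625/2 = 42250. Since 5 ∣ 325, the Turán graph T(325, 5) has parts of equal size 65, and its edge count e(T(325, 5)) = 42250 attains the density bound exactly.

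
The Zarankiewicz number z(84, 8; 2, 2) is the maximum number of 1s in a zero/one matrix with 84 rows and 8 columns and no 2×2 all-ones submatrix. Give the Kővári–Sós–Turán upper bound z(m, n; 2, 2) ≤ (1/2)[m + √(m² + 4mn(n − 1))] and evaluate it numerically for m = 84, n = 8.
z(84, 8; 2, 2) ≤ (1/2)[84 + √(84² + 4·84·8·7)] = (1/2)[84 + √25872] = 122.4239

Kővári–Sós–Turán: let r_1, ..., r_84 be the row sums and z = Σ r_i the total number of 1s. Each pair of columns can share at most one row with both entries 1 (else a 2×2 all-ones block appears), so Σ_i C(r_i, 2) ≤ C(8, 2) = 28. By convexity Σ_i C(r_i, 2) ≥ 84·C(z/84, 2) = z(z − 84)/(2·84), giving z² − 84z − 84·8·7 ≤ 0 and hence z ≤ (1/2)[84 + √(7056 + 4·4704)] = (1/2)[84 + √25872] ≈ (1/2)(84 + 160.8478) = 122.4239.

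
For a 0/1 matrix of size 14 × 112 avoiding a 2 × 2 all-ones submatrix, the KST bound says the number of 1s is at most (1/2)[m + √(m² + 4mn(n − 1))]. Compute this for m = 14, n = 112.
z(14, 112; 2, 2) ≤ (1/2)[14 + √(14² + 4·14·112·111)] = (1/2)[14 + √696388] = 424.2493

Kővári–Sós–Turán: let r_1, ..., r_14 be the row sums and z = Σ r_i the total number of 1s. Each pair of columns can share at most one row with both entries 1 (else a 2×2 all-ones block appears), so Σ_i C(r_i, 2) ≤ C(112, 2) = 6216. By convexity Σ_i C(r_i, 2) ≥ 14·C(z/14, 2) = z(z − 14)/(2·14), giving z² − 14z − 14·112·111 ≤ 0 and hence z ≤ (1/2)[14 + √(196 + 4·174048)] = (1/2)[14 + √696388] ≈ (1/2)(14 + 834.4987) = 424.2493.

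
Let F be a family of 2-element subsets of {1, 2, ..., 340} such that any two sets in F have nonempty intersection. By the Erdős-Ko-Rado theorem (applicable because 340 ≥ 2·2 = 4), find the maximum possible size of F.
max |F| = C(339, 1) = 339

The Erdős-Ko-Rado theorem states: for n ≥ 2k, an intersecting family of k-subsets of an n-element set has size at most C(n − 1, k − 1), with equality for 'star' families {A ⊆ [n] : |A| = k, i ∈ A} (fix an element i). For n = 340, k = 2: C(339, 1) = 339.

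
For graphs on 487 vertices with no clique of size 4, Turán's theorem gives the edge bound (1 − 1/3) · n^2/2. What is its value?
Turán density bound = (2/3) · 487^2/2 = 237169/3 ≈ 79056.3333

Turán's theorem: ex(n, K_{r+1}) is achieved by the complete r-partite Turán graph T(n, r) with parts as balanced as possible, and is at most (1 − 1/r) · n^2/2. For r = 3, n = 487: the density bound is (2/3) · 237169/2 = 237169/3 ≈ 79056.3333. The integer-valued extremum is e(T(487, 3)) = 79056, which is strictly less than the density bound 237169/3 since 3 ∤ 487 (the parts of T(487, 3) cannot all be equal).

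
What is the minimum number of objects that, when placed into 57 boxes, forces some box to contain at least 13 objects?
n = (13 − 1)·57 + 1 = 685

By the generalised pigeonhole principle, to guarantee some box contains ≥ r objects we need more than (r − 1) · k objects total. Threshold: n = (r − 1) · k + 1. With r = 13 and k = 57: n = 12 · 57 + 1 = 684 + 1 = 685. For n = 684 = 12 · 57, we can put exactly 12 objects in every box, avoiding 13 in any single one — so 685 is tight.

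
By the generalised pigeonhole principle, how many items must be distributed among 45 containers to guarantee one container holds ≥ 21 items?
n = (21 − 1)·45 + 1 = 901

By the generalised pigeonhole principle, to guarantee some box contains ≥ r objects we need more than (r − 1) · k objects total. Threshold: n = (r − 1) · k + 1. With r = 21 and k = 45: n = 20 · 45 + 1 = 900 + 1 = 901. For n = 900 = 20 · 45, we can put exactly 20 objects in every box, avoiding 21 in any single one — so 901 is tight.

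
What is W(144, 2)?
W(144, 2) = 144 + 1 = 145

A 2-term AP is any pair of integers, so a monochromatic 2-AP exists iff some colour is used at least twice. With 144 colours, the colouring i ↦ i on {1, ..., 144} uses each colour once, avoiding any monochromatic pair, so W(144, 2) > 144. For {1, ..., 145}, pigeonhole forces two integers of the same colour, which form a monochromatic 2-AP. Hence W(144, 2) = 145.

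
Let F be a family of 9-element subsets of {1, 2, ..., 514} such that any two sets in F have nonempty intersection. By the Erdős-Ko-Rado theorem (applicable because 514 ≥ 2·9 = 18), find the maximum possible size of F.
max |F| = C(513, 8) = 112615417096408512

Erdős-Ko-Rado (1961): when n ≥ 2k, max |F| = C(n−1, k−1). The bound is attained by the star {A : i ∈ A} for any fixed i ∈ [n]. Here C(514−1, 9−1) = C(513, 8) = 112615417096408512.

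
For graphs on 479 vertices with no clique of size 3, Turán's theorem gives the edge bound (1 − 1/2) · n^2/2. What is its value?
Turán density bound = (1/2) · 479^2/2 = 229441/4 ≈ 57360.25

Turán's theorem: ex(n, K_{r+1}) is achieved by the complete r-partite Turán graph T(n, r) with parts as balanced as possible, and is at most (1 − 1/r) · n^2/2. For r = 2, n = 479: the density bound is (1/2) · 229441/2 = 229441/4 ≈ 57360.25. The integer-valued extremum is e(T(479, 2)) = 57360, which is strictly less than the density bound 229441/4 since 2 ∤ 479 (the parts of T(479, 2) cannot all be equal).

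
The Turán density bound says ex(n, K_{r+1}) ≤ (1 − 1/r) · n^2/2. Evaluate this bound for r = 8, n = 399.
Turán density bound = (7/8) · 399^2/2 = 1114407/16 ≈ 69650.4375

Turán's theorem: ex(n, K_{r+1}) is achieved by the complete r-partite Turán graph T(n, r) with parts as balanced as possible, and is at most (1 − 1/r) · n^2/2. For r = 8, n = 399: the density bound is (7/8) · 159201/2 = 1114407/16 ≈ 69650.4375. The integer-valued extremum is e(T(399, 8)) = 69650, which is strictly less than the density bound 1114407/16 since 8 ∤ 399 (the parts of T(399, 8) cannot all be equal).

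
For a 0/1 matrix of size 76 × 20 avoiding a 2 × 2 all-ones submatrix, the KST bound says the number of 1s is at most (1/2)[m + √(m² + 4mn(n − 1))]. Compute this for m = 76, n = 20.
z(76, 20; 2, 2) ≤ (1/2)[76 + √(76² + 4·76·20·19)] = (1/2)[76 + √121296] = 212.1379

Kővári–Sós–Turán: let r_1, ..., r_76 be the row sums and z = Σ r_i the total number of 1s. Each pair of columns can share at most one row with both entries 1 (else a 2×2 all-ones block appears), so Σ_i C(r_i, 2) ≤ C(20, 2) = 190. By convexity Σ_i C(r_i, 2) ≥ 76·C(z/76, 2) = z(z − 76)/(2·76), giving z² − 76z − 76·20·19 ≤ 0 and hence z ≤ (1/2)[76 + √(5776 + 4·28880)] = (1/2)[76 + √121296] ≈ (1/2)(76 + 348.2758) = 212.1379.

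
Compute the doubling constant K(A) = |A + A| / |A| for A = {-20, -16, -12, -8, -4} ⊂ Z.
K = |A + A| / |A| = 9/5

Enumerate A + A = {a + b : a, b ∈ A}. With |A| = 5, there are |A|^2 = 25 ordered sum pairs; collecting distinct values, A + A = {-40, -36, -32, -28, -24, -20, -16, -12, -8}, so |A + A| = 9. Thus K = 9/5. Here |A + A| = 2|A| − 1 = 9, the minimum possible — so K = 9/5 is minimal, which holds iff A is an arithmetic progression.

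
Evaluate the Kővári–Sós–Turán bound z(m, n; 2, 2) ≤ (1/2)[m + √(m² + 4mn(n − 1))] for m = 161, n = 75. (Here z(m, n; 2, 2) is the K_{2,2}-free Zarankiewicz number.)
z(161, 75; 2, 2) ≤ (1/2)[161 + √(161² + 4·161·75·74)] = (1/2)[161 + √3600121] = 1029.1992

Kővári–Sós–Turán: let r_1, ..., r_161 be the row sums and z = Σ r_i the total number of 1s. Each pair of columns can share at most one row with both entries 1 (else a 2×2 all-ones block appears), so Σ_i C(r_i, 2) ≤ C(75, 2) = 2775. By convexity Σ_i C(r_i, 2) ≥ 161·C(z/161, 2) = z(z − 161)/(2·161), giving z² − 161z − 161·75·74 ≤ 0 and hence z ≤ (1/2)[161 + √(25921 + 4·893550)] = (1/2)[161 + √3600121] ≈ (1/2)(161 + 1897.3985) = 1029.1992.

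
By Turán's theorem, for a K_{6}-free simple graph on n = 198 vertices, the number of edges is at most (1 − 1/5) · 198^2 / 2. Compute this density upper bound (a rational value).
Turán density bound = (4/5) · 198^2/2 = 78408/5 ≈ 15681.6

Turán's theorem: ex(n, K_{r+1}) is achieved by the complete r-partite Turán graph T(n, r) with parts as balanced as possible, and is at most (1 − 1/r) · n^2/2. For r = 5, n = 198: the density bound is (4/5) · 39204/2 = 78408/5 ≈ 15681.6. The integer-valued extremum is e(T(198, 5)) = 15681, which is strictly less than the density bound 78408/5 since 5 ∤ 198 (the parts of T(198, 5) cannot all be equal).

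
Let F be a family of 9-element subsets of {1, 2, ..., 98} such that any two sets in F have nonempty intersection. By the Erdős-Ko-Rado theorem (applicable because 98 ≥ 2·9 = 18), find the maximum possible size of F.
max |F| = C(97, 8) = 144520208820

Erdős-Ko-Rado (1961): when n ≥ 2k, max |F| = C(n−1, k−1). The bound is attained by the star {A : i ∈ A} for any fixed i ∈ [n]. Here C(98−1, 9−1) = C(97, 8) = 144520208820.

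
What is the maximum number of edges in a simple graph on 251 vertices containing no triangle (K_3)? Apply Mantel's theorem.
ex(251, K_3) = ⌊251^2/4⌋ = 15750

Mantel (1907): a triangle-free graph on n vertices has at most ⌊n^2/4⌋ edges, with equality for the complete bipartite graph K_{⌊n/2⌋, ⌈n/2⌉}. For n = 251: ⌊251^2/4⌋ = ⌊63001/4⌋ = 15750. The extremal graph is K_{125, 126}, which has 125·126 = 15750 edges.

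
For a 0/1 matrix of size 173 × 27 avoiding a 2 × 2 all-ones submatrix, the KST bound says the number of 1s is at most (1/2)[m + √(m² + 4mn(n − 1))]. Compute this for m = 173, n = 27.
z(173, 27; 2, 2) ≤ (1/2)[173 + √(173² + 4·173·27·26)] = (1/2)[173 + √515713] = 445.5658

Kővári–Sós–Turán: let r_1, ..., r_173 be the row sums and z = Σ r_i the total number of 1s. Each pair of columns can share at most one row with both entries 1 (else a 2×2 all-ones block appears), so Σ_i C(r_i, 2) ≤ C(27, 2) = 351. By convexity Σ_i C(r_i, 2) ≥ 173·C(z/173, 2) = z(z − 173)/(2·173), giving z² − 173z − 173·27·26 ≤ 0 and hence z ≤ (1/2)[173 + √(29929 + 4·121446)] = (1/2)[173 + √515713] ≈ (1/2)(173 + 718.1316) = 445.5658.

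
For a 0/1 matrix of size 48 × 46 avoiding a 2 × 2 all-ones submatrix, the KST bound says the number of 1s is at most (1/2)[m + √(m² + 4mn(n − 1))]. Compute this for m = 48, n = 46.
z(48, 46; 2, 2) ≤ (1/2)[48 + √(48² + 4·48·46·45)] = (1/2)[48 + √399744] = 340.1266

Kővári–Sós–Turán: let r_1, ..., r_48 be the row sums and z = Σ r_i the total number of 1s. Each pair of columns can share at most one row with both entries 1 (else a 2×2 all-ones block appears), so Σ_i C(r_i, 2) ≤ C(46, 2) = 1035. By convexity Σ_i C(r_i, 2) ≥ 48·C(z/48, 2) = z(z − 48)/(2·48), giving z² − 48z − 48·46·45 ≤ 0 and hence z ≤ (1/2)[48 + √(2304 + 4·99360)] = (1/2)[48 + √399744] ≈ (1/2)(48 + 632.2531) = 340.1266.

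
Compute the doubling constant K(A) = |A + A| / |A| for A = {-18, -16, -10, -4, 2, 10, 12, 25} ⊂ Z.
K = |A + A| / |A| = 31/8

Enumerate A + A = {a + b : a, b ∈ A}. With |A| = 8, there are |A|^2 = 64 ordered sum pairs; collecting distinct values, A + A = {-36, -34, -32, -28, -26, -22, -20, -16, -14, -8, -6, -4, -2, 0, 2, 4, 6, 7, 8, 9, 12, 14, 15, 20, 21, 22, 24, 27, 35, 37, 50}, so |A + A| = 31. Thus K = 31/8. For comparison, the minimum possible |A + A| over all 8-element sets is 2·8 − 1 = 15 (so min K = 15/8), attained only by arithmetic progressions.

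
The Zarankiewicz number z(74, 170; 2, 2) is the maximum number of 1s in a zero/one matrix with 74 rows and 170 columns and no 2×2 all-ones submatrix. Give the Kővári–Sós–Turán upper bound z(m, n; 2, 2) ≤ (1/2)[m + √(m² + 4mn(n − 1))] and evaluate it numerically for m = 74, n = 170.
z(74, 170; 2, 2) ≤ (1/2)[74 + √(74² + 4·74·170·169)] = (1/2)[74 + √8509556] = 1495.5572

Kővári–Sós–Turán: let r_1, ..., r_74 be the row sums and z = Σ r_i the total number of 1s. Each pair of columns can share at most one row with both entries 1 (else a 2×2 all-ones block appears), so Σ_i C(r_i, 2) ≤ C(170, 2) = 14365. By convexity Σ_i C(r_i, 2) ≥ 74·C(z/74, 2) = z(z − 74)/(2·74), giving z² − 74z − 74·170·169 ≤ 0 and hence z ≤ (1/2)[74 + √(5476 + 4·2126020)] = (1/2)[74 + √8509556] ≈ (1/2)(74 + 2917.1143) = 1495.5572.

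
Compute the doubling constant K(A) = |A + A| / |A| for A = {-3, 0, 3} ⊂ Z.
K = |A + A| / |A| = 5/3

Enumerate A + A = {a + b : a, b ∈ A}. With |A| = 3, there are |A|^2 = 9 ordered sum pairs; collecting distinct values, A + A = {-6, -3, 0, 3, 6}, so |A + A| = 5. Thus K = 5/3. Here |A + A| = 2|A| − 1 = 5, the minimum possible — so K = 5/3 is minimal, which holds iff A is an arithmetic progression.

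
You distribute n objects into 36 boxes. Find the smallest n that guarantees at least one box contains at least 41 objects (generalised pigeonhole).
n = (41 − 1)·36 + 1 = 1441

By the generalised pigeonhole principle, to guarantee some box contains ≥ r objects we need more than (r − 1) · k objects total. Threshold: n = (r − 1) · k + 1. With r = 41 and k = 36: n = 40 · 36 + 1 = 1440 + 1 = 1441. For n = 1440 = 40 · 36, we can put exactly 40 objects in every box, avoiding 41 in any single one — so 1441 is tight.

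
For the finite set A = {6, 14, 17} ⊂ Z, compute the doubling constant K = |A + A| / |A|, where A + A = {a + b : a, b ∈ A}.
K = |A + A| / |A| = 6/3 = 2

Enumerate A + A = {a + b : a, b ∈ A}. With |A| = 3, there are |A|^2 = 9 ordered sum pairs; collecting distinct values, A + A = {12, 20, 23, 28, 31, 34}, so |A + A| = 6. Thus K = 6/3 = 2. For comparison, the minimum possible |A + A| over all 3-element sets is 2·3 − 1 = 5 (so min K = 5/3), attained only by arithmetic progressions.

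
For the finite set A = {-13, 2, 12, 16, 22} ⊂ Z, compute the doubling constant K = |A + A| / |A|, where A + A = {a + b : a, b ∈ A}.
K = |A + A| / |A| = 14/5

Enumerate A + A = {a + b : a, b ∈ A}. With |A| = 5, there are |A|^2 = 25 ordered sum pairs; collecting distinct values, A + A = {-26, -11, -1, 3, 4, 9, 14, 18, 24, 28, 32, 34, 38, 44}, so |A + A| = 14. Thus K = 14/5. For comparison, the minimum possible |A + A| over all 5-element sets is 2·5 − 1 = 9 (so min K = 9/5), attained only by arithmetic progressions.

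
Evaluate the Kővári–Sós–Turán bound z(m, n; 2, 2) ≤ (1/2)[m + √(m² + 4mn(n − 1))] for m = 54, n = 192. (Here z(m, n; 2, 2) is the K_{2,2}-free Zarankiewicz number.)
z(54, 192; 2, 2) ≤ (1/2)[54 + √(54² + 4·54·192·191)] = (1/2)[54 + √7924068] = 1434.4861

Kővári–Sós–Turán: let r_1, ..., r_54 be the row sums and z = Σ r_i the total number of 1s. Each pair of columns can share at most one row with both entries 1 (else a 2×2 all-ones block appears), so Σ_i C(r_i, 2) ≤ C(192, 2) = 18336. By convexity Σ_i C(r_i, 2) ≥ 54·C(z/54, 2) = z(z − 54)/(2·54), giving z² − 54z − 54·192·191 ≤ 0 and hence z ≤ (1/2)[54 + √(2916 + 4·1980288)] = (1/2)[54 + √7924068] ≈ (1/2)(54 + 2814.9721) = 1434.4861.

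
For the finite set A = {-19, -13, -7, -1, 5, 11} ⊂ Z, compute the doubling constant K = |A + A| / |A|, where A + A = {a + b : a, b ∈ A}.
K = |A + A| / |A| = 11/6

Enumerate A + A = {a + b : a, b ∈ A}. With |A| = 6, there are |A|^2 = 36 ordered sum pairs; collecting distinct values, A + A = {-38, -32, -26, -20, -14, -8, -2, 4, 10, 16, 22}, so |A + A| = 11. Thus K = 11/6. Here |A + A| = 2|A| − 1 = 11, the minimum possible — so K = 11/6 is minimal, which holds iff A is an arithmetic progression.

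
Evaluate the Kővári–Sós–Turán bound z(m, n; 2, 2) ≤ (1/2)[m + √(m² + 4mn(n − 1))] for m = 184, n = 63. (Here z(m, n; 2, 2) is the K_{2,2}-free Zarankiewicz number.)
z(184, 63; 2, 2) ≤ (1/2)[184 + √(184² + 4·184·63·62)] = (1/2)[184 + √2908672] = 944.7415

Kővári–Sós–Turán: let r_1, ..., r_184 be the row sums and z = Σ r_i the total number of 1s. Each pair of columns can share at most one row with both entries 1 (else a 2×2 all-ones block appears), so Σ_i C(r_i, 2) ≤ C(63, 2) = 1953. By convexity Σ_i C(r_i, 2) ≥ 184·C(z/184, 2) = z(z − 184)/(2·184), giving z² − 184z − 184·63·62 ≤ 0 and hence z ≤ (1/2)[184 + √(33856 + 4·718704)] = (1/2)[184 + √2908672] ≈ (1/2)(184 + 1705.4829) = 944.7415.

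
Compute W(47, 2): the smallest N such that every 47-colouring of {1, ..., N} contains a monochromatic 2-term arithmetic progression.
W(47, 2) = 47 + 1 = 48

A 2-term AP is any pair of integers, so a monochromatic 2-AP exists iff some colour is used at least twice. With 47 colours, the colouring i ↦ i on {1, ..., 47} uses each colour once, avoiding any monochromatic pair, so W(47, 2) > 47. For {1, ..., 48}, pigeonhole forces two integers of the same colour, which form a monochromatic 2-AP. Hence W(47, 2) = 48.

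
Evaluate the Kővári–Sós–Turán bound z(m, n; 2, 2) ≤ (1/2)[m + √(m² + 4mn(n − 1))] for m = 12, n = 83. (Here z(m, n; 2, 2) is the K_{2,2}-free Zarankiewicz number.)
z(12, 83; 2, 2) ≤ (1/2)[12 + √(12² + 4·12·83·82)] = (1/2)[12 + √326832] = 291.8461

Kővári–Sós–Turán: let r_1, ..., r_12 be the row sums and z = Σ r_i the total number of 1s. Each pair of columns can share at most one row with both entries 1 (else a 2×2 all-ones block appears), so Σ_i C(r_i, 2) ≤ C(83, 2) = 3403. By convexity Σ_i C(r_i, 2) ≥ 12·C(z/12, 2) = z(z − 12)/(2·12), giving z² − 12z − 12·83·82 ≤ 0 and hence z ≤ (1/2)[12 + √(144 + 4·81672)] = (1/2)[12 + √326832] ≈ (1/2)(12 + 571.6922) = 291.8461.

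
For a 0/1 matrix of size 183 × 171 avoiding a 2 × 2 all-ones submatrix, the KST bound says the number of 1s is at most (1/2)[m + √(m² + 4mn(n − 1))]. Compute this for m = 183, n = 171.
z(183, 171; 2, 2) ≤ (1/2)[183 + √(183² + 4·183·171·170)] = (1/2)[183 + √21312729] = 2399.7856

Kővári–Sós–Turán: let r_1, ..., r_183 be the row sums and z = Σ r_i the total number of 1s. Each pair of columns can share at most one row with both entries 1 (else a 2×2 all-ones block appears), so Σ_i C(r_i, 2) ≤ C(171, 2) = 14535. By convexity Σ_i C(r_i, 2) ≥ 183·C(z/183, 2) = z(z − 183)/(2·183), giving z² − 183z − 183·171·170 ≤ 0 and hence z ≤ (1/2)[183 + √(33489 + 4·5319810)] = (1/2)[183 + √21312729] ≈ (1/2)(183 + 4616.5711) = 2399.7856.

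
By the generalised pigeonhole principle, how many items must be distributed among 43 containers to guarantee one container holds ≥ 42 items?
n = (42 − 1)·43 + 1 = 1764

By the generalised pigeonhole principle, to guarantee some box contains ≥ r objects we need more than (r − 1) · k objects total. Threshold: n = (r − 1) · k + 1. With r = 42 and k = 43: n = 41 · 43 + 1 = 1763 + 1 = 1764. For n = 1763 = 41 · 43, we can put exactly 41 objects in every box, avoiding 42 in any single one — so 1764 is tight.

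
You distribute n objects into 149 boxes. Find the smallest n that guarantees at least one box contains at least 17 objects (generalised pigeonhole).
n = (17 − 1)·149 + 1 = 2385

By the generalised pigeonhole principle, to guarantee some box contains ≥ r objects we need more than (r − 1) · k objects total. Threshold: n = (r − 1) · k + 1. With r = 17 and k = 149: n = 16 · 149 + 1 = 2384 + 1 = 2385. For n = 2384 = 16 · 149, we can put exactly 16 objects in every box, avoiding 17 in any single one — so 2385 is tight.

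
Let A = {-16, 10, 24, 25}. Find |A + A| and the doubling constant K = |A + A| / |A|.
K = |A + A| / |A| = 10/4 = 5/2

Enumerate A + A = {a + b : a, b ∈ A}. With |A| = 4, there are |A|^2 = 16 ordered sum pairs; collecting distinct values, A + A = {-32, -6, 8, 9, 20, 34, 35, 48, 49, 50}, so |A + A| = 10. Thus K = 10/4 = 5/2. For comparison, the minimum possible |A + A| over all 4-element sets is 2·4 − 1 = 7 (so min K = 7/4), attained only by arithmetic progressions.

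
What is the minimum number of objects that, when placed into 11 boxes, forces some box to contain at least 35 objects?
n = (35 − 1)·11 + 1 = 375

By the generalised pigeonhole principle, to guarantee some box contains ≥ r objects we need more than (r − 1) · k objects total. Threshold: n = (r − 1) · k + 1. With r = 35 and k = 11: n = 34 · 11 + 1 = 374 + 1 = 375. For n = 374 = 34 · 11, we can put exactly 34 objects in every box, avoiding 35 in any single one — so 375 is tight.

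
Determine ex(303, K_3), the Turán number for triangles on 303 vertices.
ex(303, K_3) = ⌊303^2/4⌋ = 22952

Mantel (1907): a triangle-free graph on n vertices has at most ⌊n^2/4⌋ edges, with equality for the complete bipartite graph K_{⌊n/2⌋, ⌈n/2⌉}. For n = 303: ⌊303^2/4⌋ = ⌊91809/4⌋ = 22952. The extremal graph is K_{151, 152}, which has 151·152 = 22952 edges.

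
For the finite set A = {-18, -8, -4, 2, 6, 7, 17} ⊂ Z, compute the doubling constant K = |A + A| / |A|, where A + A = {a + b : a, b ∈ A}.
K = |A + A| / |A| = 22/7

Enumerate A + A = {a + b : a, b ∈ A}. With |A| = 7, there are |A|^2 = 49 ordered sum pairs; collecting distinct values, A + A = {-36, -26, -22, -16, -12, -11, -8, -6, -2, -1, 2, 3, 4, 8, 9, 12, 13, 14, 19, 23, 24, 34}, so |A + A| = 22. Thus K = 22/7. For comparison, the minimum possible |A + A| over all 7-element sets is 2·7 − 1 = 13 (so min K = 13/7), attained only by arithmetic progressions.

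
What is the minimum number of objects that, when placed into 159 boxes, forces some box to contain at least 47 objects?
n = (47 − 1)·159 + 1 = 7315

By the generalised pigeonhole principle, to guarantee some box contains ≥ r objects we need more than (r − 1) · k objects total. Threshold: n = (r − 1) · k + 1. With r = 47 and k = 159: n = 46 · 159 + 1 = 7314 + 1 = 7315. For n = 7314 = 46 · 159, we can put exactly 46 objects in every box, avoiding 47 in any single one — so 7315 is tight.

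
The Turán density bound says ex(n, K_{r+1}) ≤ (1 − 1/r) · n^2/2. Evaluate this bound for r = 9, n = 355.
Turán density bound = (8/9) · 355^2/2 = 504100/9 ≈ 56011.1111

Turán's theorem: ex(n, K_{r+1}) is achieved by the complete r-partite Turán graph T(n, r) with parts as balanced as possible, and is at most (1 − 1/r) · n^2/2. For r = 9, n = 355: the density bound is (8/9) · 126025/2 = 504100/9 ≈ 56011.1111. The integer-valued extremum is e(T(355, 9)) = 56010, which is strictly less than the density bound 504100/9 since 9 ∤ 355 (the parts of T(355, 9) cannot all be equal).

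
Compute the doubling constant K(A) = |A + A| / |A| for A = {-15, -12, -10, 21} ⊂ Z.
K = |A + A| / |A| = 10/4 = 5/2

Enumerate A + A = {a + b : a, b ∈ A}. With |A| = 4, there are |A|^2 = 16 ordered sum pairs; collecting distinct values, A + A = {-30, -27, -25, -24, -22, -20, 6, 9, 11, 42}, so |A + A| = 10. Thus K = 10/4 = 5/2. For comparison, the minimum possible |A + A| over all 4-element sets is 2·4 − 1 = 7 (so min K = 7/4), attained only by arithmetic progressions.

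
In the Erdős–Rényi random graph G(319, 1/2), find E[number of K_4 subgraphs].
E[# K_4] = C(319, 4) · (1/2)^C(4, 2) = 423402001 / 2^6 = 6615656.265625

For each 4-subset S of vertices (there are C(319, 4) = 423402001 such S), let X_S = 1 if S induces a K_4 (all C(4, 2) = 6 edges present). Then P(X_S = 1) = (1/2)^6 = 1/64. By linearity of expectation, E[# K_4] = C(319, 4) · (1/2)^6 = 423402001 / 64 = 6615656.265625.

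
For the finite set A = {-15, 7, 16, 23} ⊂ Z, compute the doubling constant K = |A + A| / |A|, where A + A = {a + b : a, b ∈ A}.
K = |A + A| / |A| = 10/4 = 5/2

Enumerate A + A = {a + b : a, b ∈ A}. With |A| = 4, there are |A|^2 = 16 ordered sum pairs; collecting distinct values, A + A = {-30, -8, 1, 8, 14, 23, 30, 32, 39, 46}, so |A + A| = 10. Thus K = 10/4 = 5/2. For comparison, the minimum possible |A + A| over all 4-element sets is 2·4 − 1 = 7 (so min K = 7/4), attained only by arithmetic progressions.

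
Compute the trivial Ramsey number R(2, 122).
R(2, 122) = 122

R(2, k) = k for all k ≥ 2: in a 2-colouring of K_k, either some edge is red (a red K_2) or all edges are blue (a blue K_k). And K_{121} coloured all-blue has no blue K_122, so R(2, 122) > 121. Hence R(2, 122) = 122.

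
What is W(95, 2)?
W(95, 2) = 95 + 1 = 96

A 2-term AP is any pair of integers, so a monochromatic 2-AP exists iff some colour is used at least twice. With 95 colours, the colouring i ↦ i on {1, ..., 95} uses each colour once, avoiding any monochromatic pair, so W(95, 2) > 95. For {1, ..., 96}, pigeonhole forces two integers of the same colour, which form a monochromatic 2-AP. Hence W(95, 2) = 96.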